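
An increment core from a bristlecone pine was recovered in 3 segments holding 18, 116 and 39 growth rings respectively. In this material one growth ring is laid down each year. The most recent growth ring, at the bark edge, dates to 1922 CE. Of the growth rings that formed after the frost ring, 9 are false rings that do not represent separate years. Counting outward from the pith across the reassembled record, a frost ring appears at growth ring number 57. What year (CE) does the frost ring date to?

Total growth rings = 18 + 116 + 39 = 173.
The frost ring sits at growth ring 57 from the pith, so 173 − 57 = 116 growth rings formed after it.
Removing the 9 false growth rings leaves 116 − 9 = 107 true growth rings beyond the frost ring.
Counting back 107 years from 1922 CE places the frost ring in 1922 − 107 = 1815 CE.

1815 CE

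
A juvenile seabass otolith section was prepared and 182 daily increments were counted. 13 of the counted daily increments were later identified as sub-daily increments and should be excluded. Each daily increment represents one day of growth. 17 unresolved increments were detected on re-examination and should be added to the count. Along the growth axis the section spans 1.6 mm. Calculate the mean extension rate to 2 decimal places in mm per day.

Correcting the raw count gives 182 − 13 + 17 = 186 true daily increments.
1.6 mm over 186 days gives 1.6 / 186 ≈ 0.01 mm per day.

0.01 mm per day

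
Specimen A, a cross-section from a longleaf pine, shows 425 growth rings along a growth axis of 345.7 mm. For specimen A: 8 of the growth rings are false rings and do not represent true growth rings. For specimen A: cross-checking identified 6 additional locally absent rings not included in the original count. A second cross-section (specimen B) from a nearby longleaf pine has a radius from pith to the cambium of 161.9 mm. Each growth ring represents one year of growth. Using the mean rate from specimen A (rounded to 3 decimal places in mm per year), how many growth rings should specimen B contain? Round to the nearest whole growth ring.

Specimen A: after corrections the count is 425 − 8 + 6 = 423 growth rings.
A: 345.7 mm over 423 years gives 345.7 / 423 ≈ 0.817 mm/year.
B spans 161.9 / 0.817 = 198.16 years ≈ 198 growth rings.

198 growth rings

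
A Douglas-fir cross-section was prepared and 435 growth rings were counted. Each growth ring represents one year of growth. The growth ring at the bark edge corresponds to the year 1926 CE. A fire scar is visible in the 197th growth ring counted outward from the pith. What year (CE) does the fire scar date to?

1688 CE

Between growth ring 197 and the bark edge there are 435 − 197 = 238 growth rings.
Counting back 238 years from 1926 CE places the fire scar in 1926 − 238 = 1688 CE.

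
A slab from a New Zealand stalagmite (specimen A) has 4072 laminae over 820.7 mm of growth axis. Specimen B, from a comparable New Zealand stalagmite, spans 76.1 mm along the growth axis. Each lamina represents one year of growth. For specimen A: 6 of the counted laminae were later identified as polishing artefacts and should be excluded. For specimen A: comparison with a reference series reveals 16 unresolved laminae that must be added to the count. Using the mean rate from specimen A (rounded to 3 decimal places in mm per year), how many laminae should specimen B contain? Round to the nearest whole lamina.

Specimen A: after corrections the count is 4072 − 6 + 16 = 4082 laminae.
A: Mean rate = 820.7 mm / 4082 years ≈ 0.201 mm/yr.
Specimen B: 76.1 mm / 0.201 mm per year = 378.61 years ≈ 379 laminae.

379 laminae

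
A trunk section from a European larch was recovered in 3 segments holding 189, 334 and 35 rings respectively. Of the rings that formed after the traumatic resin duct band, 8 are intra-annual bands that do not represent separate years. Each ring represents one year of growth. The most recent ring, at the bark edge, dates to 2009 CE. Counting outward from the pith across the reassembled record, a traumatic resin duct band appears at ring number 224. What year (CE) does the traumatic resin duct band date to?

Total rings = 189 + 334 + 35 = 558.
Between ring 224 and the bark edge there are 558 − 224 = 334 rings.
Removing the 8 false rings leaves 334 − 8 = 326 true rings beyond the traumatic resin duct band.
The ring at the bark edge is 2009 CE, so the traumatic resin duct band dates to 2009 − 326 = 1683 CE.

1683 CE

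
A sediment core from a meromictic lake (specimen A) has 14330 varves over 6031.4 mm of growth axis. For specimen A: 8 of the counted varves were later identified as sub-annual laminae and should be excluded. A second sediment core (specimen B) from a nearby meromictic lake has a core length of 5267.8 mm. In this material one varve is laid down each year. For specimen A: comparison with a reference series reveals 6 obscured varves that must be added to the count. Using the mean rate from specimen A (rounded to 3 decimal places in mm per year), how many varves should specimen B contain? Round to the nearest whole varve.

Specimen A: correcting the raw count gives 14330 − 8 + 6 = 14328 true varves.
A: 6031.4 mm over 14328 years gives 6031.4 / 14328 ≈ 0.421 mm/year.
B spans 5267.8 / 0.421 = 12512.59 years ≈ 12513 varves.

12513 varves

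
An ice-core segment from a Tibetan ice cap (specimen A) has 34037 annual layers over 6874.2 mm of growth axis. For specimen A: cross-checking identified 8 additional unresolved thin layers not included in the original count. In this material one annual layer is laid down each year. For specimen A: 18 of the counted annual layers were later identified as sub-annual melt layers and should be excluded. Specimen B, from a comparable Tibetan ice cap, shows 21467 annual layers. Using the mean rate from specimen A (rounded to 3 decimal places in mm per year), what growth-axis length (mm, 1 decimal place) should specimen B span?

4336.3 mm

Specimen A: after corrections the count is 34037 − 18 + 8 = 34027 annual layers.
A: 6874.2 mm over 34027 years gives 6874.2 / 34027 ≈ 0.202 mm/year.
Length of B = 0.202 × 21467 = 4336.3 mm.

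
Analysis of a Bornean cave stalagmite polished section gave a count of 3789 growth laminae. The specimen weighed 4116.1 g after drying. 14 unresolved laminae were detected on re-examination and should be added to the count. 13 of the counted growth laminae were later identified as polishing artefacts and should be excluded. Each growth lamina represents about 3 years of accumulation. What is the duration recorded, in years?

11370 years

After corrections the count is 3789 − 13 + 14 = 3790 growth laminae.
At 3 years per growth lamina, 3790 × 3 = 11370 years.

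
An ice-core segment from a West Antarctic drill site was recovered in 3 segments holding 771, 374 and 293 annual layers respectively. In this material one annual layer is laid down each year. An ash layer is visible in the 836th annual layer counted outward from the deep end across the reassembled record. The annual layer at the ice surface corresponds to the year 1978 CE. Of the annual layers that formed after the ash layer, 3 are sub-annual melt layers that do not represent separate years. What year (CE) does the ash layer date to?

Total annual layers = 771 + 374 + 293 = 1438.
1438 − 836 = 602 annual layers lie beyond the ash layer toward the ice surface.
Excluding 3 false annual layers: 602 − 3 = 599.
Counting back 599 years from 1978 CE places the ash layer in 1978 − 599 = 1379 CE.

1379 CE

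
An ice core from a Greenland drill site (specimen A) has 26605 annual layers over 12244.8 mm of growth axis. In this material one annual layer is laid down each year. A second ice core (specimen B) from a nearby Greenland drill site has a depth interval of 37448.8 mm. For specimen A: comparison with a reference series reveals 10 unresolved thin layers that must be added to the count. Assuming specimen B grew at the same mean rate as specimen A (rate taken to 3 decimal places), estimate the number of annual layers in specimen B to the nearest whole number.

Specimen A: after corrections the count is 26605 + 10 = 26615 annual layers.
A: 12244.8 mm over 26615 years gives 12244.8 / 26615 ≈ 0.460 mm per year.
B spans 37448.8 / 0.460 = 81410.43 years ≈ 81410 annual layers.

81410 annual layers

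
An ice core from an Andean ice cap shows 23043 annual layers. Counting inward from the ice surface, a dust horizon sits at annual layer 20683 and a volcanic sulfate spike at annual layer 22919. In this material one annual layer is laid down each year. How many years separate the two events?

2236 years

The two markers are separated by 22919 − 20683 = 2236 annual layers.
One annual layer per year makes the interval 2236 years.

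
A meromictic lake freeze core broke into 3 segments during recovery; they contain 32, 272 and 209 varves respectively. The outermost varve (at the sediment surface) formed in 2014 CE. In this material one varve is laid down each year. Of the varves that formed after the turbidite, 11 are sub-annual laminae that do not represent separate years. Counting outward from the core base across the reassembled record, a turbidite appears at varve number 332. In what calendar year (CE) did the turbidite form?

1844 CE

Total varves = 32 + 272 + 209 = 513.
513 − 332 = 181 varves lie beyond the turbidite toward the sediment surface.
Excluding 11 false varves: 181 − 11 = 170.
Counting back 170 years from 2014 CE places the turbidite in 2014 − 170 = 1844 CE.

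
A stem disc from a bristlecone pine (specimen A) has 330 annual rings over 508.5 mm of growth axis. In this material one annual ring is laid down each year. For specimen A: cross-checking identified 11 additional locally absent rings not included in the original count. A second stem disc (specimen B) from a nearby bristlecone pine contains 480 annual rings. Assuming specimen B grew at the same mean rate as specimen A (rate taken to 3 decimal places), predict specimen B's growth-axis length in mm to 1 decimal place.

715.7 mm

Specimen A: after corrections the count is 330 + 11 = 341 annual rings.
A: Mean rate = 508.5 mm / 341 years ≈ 1.491 mm/year.
B's length ≈ 1.491 × 480 = 715.7 mm.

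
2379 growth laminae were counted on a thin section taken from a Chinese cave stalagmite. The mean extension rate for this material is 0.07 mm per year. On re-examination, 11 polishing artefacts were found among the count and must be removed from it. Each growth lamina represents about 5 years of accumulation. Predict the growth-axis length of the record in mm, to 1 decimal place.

828.8 mm

After corrections the count is 2379 − 11 = 2368 growth laminae.
At 5 years per growth lamina, 2368 × 5 = 11840 years.
Length ≈ 0.07 × 11840 = 828.8 mm.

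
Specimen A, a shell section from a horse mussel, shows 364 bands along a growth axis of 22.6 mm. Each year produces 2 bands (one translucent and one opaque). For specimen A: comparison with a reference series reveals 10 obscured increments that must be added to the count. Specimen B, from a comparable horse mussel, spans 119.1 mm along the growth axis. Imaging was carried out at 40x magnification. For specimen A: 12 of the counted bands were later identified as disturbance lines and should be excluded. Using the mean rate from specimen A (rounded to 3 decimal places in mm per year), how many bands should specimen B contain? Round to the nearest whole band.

1906 bands

Specimen A: adjusted count: 364 − 12 + 10 = 362 bands.
Specimen A: with 2 bands per year, 362 / 2 = 181 years.
A: Mean rate = 22.6 mm / 181 years ≈ 0.125 mm/yr.
Specimen B: 119.1 mm / 0.125 mm per year = 952.80 years; at 2 bands per year that is 952.80 × 2 ≈ 1906 bands.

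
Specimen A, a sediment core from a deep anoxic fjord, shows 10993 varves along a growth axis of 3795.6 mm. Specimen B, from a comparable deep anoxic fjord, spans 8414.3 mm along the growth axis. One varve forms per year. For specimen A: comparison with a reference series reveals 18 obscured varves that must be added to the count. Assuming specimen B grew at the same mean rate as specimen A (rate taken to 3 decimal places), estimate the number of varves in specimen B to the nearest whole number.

24389 varves

Specimen A: after corrections the count is 10993 + 18 = 11011 varves.
A: Mean rate = 3795.6 mm / 11011 years ≈ 0.345 mm per year.
B spans 8414.3 / 0.345 = 24389.28 years ≈ 24389 varves.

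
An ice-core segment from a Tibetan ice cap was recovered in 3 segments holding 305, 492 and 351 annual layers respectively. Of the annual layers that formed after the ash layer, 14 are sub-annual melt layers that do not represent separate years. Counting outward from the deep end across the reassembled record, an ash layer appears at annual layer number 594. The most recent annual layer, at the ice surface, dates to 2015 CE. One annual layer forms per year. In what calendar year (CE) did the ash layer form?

Total annual layers = 305 + 492 + 351 = 1148.
Between annual layer 594 and the ice surface there are 1148 − 594 = 554 annual layers.
Excluding 14 false annual layers: 554 − 14 = 540.
Counting back 540 years from 2015 CE places the ash layer in 2015 − 540 = 1475 CE.

1475 CE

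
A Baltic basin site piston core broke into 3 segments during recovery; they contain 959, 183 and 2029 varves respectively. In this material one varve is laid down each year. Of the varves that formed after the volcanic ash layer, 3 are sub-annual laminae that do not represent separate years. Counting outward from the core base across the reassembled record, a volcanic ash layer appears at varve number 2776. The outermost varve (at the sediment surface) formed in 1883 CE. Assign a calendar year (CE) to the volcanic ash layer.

Total varves = 959 + 183 + 2029 = 3171.
The volcanic ash layer sits at varve 2776 from the core base, so 3171 − 2776 = 395 varves formed after it.
Excluding 3 false varves: 395 − 3 = 392.
1883 − 392 = 1491 CE.

1491 CE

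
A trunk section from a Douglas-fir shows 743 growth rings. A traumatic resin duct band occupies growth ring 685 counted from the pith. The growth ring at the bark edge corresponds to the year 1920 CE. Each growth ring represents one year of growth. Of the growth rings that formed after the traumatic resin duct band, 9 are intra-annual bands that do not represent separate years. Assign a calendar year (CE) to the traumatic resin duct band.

1871 CE

The traumatic resin duct band sits at growth ring 685 from the pith, so 743 − 685 = 58 growth rings formed after it.
Removing the 9 false growth rings leaves 58 − 9 = 49 true growth rings beyond the traumatic resin duct band.
The growth ring at the bark edge is 1920 CE, so the traumatic resin duct band dates to 1920 − 49 = 1871 CE.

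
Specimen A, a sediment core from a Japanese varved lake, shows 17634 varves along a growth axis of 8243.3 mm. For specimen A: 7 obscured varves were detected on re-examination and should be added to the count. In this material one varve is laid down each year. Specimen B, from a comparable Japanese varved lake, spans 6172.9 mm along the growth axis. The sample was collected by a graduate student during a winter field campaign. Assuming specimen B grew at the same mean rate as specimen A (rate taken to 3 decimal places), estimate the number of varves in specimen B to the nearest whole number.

Specimen A: true varve count = 17634 + 7 = 17641.
A: 8243.3 mm over 17641 years gives 8243.3 / 17641 ≈ 0.467 mm/year.
Specimen B: 6172.9 mm / 0.467 mm per year = 13218.20 years ≈ 13218 varves.

13218 varves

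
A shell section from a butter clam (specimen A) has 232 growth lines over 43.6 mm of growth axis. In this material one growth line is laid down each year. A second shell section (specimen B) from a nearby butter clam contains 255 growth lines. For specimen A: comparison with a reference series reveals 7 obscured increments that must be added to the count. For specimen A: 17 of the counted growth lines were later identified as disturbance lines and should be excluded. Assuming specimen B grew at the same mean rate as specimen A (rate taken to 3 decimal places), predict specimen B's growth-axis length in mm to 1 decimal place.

50.0 mm

Specimen A: true growth line count = 232 − 17 + 7 = 222.
A: Extension rate ≈ 43.6 / 222 = 0.196 mm per year.
B's length ≈ 0.196 × 255 = 50.0 mm.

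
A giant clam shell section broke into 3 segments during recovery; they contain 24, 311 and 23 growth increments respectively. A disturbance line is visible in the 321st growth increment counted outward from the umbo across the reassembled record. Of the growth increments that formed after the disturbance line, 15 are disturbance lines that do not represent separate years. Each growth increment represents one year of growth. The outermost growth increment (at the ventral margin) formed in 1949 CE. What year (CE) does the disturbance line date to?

1927 CE

Total growth increments = 24 + 311 + 23 = 358.
The disturbance line sits at growth increment 321 from the umbo, so 358 − 321 = 37 growth increments formed after it.
Excluding 15 false growth increments: 37 − 15 = 22.
The growth increment at the ventral margin is 1949 CE, so the disturbance line dates to 1949 − 22 = 1927 CE.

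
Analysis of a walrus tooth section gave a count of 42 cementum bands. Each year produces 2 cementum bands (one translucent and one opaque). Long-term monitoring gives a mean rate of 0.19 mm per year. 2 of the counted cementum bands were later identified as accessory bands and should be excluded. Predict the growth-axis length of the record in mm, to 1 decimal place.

3.8 mm

After corrections the count is 42 − 2 = 40 cementum bands.
With 2 cementum bands per year, 40 / 2 = 20 years.
Length ≈ 0.19 × 20 = 3.8 mm.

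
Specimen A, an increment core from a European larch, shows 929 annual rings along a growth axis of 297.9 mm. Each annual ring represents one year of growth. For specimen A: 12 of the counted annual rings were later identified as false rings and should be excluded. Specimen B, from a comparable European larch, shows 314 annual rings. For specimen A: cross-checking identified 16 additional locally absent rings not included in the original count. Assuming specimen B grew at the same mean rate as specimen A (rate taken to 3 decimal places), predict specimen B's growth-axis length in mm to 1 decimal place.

100.2 mm

Specimen A: adjusted count: 929 − 12 + 16 = 933 annual rings.
A: Mean rate = 297.9 mm / 933 years ≈ 0.319 mm/year.
For B, 0.319 mm/year × 314 years = 100.2 mm.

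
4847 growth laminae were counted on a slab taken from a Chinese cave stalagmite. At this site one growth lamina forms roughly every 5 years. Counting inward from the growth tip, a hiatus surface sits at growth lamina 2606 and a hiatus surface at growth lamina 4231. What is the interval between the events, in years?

8125 yr

4231 − 2606 = 1625 growth laminae lie between the two events.
Multiplying by 5 years per growth lamina: 1625 × 5 = 8125 years.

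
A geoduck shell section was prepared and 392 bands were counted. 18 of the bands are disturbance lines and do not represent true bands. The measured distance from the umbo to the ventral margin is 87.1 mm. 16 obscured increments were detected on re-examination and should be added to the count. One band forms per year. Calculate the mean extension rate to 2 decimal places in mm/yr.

After corrections the count is 392 − 18 + 16 = 390 bands.
Extension rate ≈ 87.1 / 390 = 0.22 mm/yr.

0.22 mm/yr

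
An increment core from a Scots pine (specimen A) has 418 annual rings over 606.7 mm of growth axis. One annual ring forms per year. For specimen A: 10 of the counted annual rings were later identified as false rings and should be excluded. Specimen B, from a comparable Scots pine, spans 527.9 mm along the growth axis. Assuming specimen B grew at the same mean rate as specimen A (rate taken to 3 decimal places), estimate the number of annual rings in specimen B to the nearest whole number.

Specimen A: adjusted count: 418 − 10 = 408 annual rings.
A: 606.7 mm over 408 years gives 606.7 / 408 ≈ 1.487 mm/yr.
For B, 527.9 / 1.487 = 355.01 years ≈ 355 annual rings.

355 annual rings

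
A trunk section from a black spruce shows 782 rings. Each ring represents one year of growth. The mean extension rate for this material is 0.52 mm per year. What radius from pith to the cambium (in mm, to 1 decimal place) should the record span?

782 years of growth are recorded.
Predicted length = 0.52 mm/year × 782 years = 406.6 mm.

406.6 mm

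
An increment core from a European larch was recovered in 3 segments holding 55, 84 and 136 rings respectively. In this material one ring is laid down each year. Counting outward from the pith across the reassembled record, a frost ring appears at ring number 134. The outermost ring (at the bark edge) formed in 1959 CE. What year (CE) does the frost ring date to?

Total rings = 55 + 84 + 136 = 275.
Between ring 134 and the bark edge there are 275 − 134 = 141 rings.
Counting back 141 years from 1959 CE places the frost ring in 1959 − 141 = 1818 CE.

1818 CE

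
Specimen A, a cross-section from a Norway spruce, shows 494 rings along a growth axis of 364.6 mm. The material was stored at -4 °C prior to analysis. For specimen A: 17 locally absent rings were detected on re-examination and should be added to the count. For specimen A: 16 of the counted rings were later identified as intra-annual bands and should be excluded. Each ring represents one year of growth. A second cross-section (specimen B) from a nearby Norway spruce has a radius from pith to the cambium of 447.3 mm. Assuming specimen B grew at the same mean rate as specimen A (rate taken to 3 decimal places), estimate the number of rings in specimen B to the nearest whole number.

607 rings

Specimen A: adjusted count: 494 − 16 + 17 = 495 rings.
A: 364.6 mm over 495 years gives 364.6 / 495 ≈ 0.737 mm/year.
B spans 447.3 / 0.737 = 606.92 years ≈ 607 rings.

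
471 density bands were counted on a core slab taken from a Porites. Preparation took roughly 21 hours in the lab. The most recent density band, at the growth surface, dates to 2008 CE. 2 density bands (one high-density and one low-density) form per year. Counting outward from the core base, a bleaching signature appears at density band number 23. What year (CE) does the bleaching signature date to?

1784 CE

Between density band 23 and the growth surface there are 471 − 23 = 448 density bands.
Dividing by 2 density bands per year: 448 / 2 = 224 years.
The density band at the growth surface is 2008 CE, so the bleaching signature dates to 2008 − 224 = 1784 CE.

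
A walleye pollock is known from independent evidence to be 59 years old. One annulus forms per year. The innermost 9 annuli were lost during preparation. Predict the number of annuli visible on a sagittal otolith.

One annulus per year gives 59 annuli over 59 years.
Subtracting the 9 annuli not captured gives 59 − 9 = 50 annuli in the record.

50 annuli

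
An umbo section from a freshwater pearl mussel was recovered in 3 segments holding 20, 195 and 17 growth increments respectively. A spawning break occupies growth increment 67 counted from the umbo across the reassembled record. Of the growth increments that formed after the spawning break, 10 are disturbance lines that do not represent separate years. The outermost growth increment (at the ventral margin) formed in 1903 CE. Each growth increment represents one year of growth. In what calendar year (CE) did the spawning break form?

Total growth increments = 20 + 195 + 17 = 232.
The spawning break sits at growth increment 67 from the umbo, so 232 − 67 = 165 growth increments formed after it.
Removing the 10 false growth increments leaves 165 − 10 = 155 true growth increments beyond the spawning break.
1903 − 155 = 1748 CE.

1748 CE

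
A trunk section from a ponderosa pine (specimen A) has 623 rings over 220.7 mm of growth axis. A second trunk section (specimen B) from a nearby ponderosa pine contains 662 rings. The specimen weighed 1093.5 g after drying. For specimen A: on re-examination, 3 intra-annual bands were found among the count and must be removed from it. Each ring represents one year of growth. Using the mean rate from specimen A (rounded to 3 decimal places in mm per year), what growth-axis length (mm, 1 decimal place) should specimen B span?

Specimen A: adjusted count: 623 − 3 = 620 rings.
A: Extension rate ≈ 220.7 / 620 = 0.356 mm per year.
For B, 0.356 mm/year × 662 years = 235.7 mm.

235.7 mm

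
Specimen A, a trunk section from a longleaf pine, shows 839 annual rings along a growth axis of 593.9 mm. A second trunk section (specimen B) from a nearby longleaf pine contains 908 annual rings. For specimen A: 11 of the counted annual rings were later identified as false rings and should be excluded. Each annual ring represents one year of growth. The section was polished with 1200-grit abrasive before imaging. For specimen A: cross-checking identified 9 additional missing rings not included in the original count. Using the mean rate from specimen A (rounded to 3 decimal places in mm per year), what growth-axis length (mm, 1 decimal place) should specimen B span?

Specimen A: adjusted count: 839 − 11 + 9 = 837 annual rings.
A: 593.9 mm over 837 years gives 593.9 / 837 ≈ 0.710 mm/year.
Length of B = 0.710 × 908 = 644.7 mm.

644.7 mm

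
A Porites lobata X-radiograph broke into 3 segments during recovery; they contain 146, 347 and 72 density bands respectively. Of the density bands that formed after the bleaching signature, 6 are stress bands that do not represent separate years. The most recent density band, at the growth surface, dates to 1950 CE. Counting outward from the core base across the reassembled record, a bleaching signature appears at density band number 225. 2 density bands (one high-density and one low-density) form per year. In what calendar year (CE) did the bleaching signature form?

Total density bands = 146 + 347 + 72 = 565.
Between density band 225 and the growth surface there are 565 − 225 = 340 density bands.
Excluding 6 false density bands: 340 − 6 = 334.
334 density bands at 2 per year is 334 / 2 = 167 years.
Counting back 167 years from 1950 CE places the bleaching signature in 1950 − 167 = 1783 CE.

1783 CE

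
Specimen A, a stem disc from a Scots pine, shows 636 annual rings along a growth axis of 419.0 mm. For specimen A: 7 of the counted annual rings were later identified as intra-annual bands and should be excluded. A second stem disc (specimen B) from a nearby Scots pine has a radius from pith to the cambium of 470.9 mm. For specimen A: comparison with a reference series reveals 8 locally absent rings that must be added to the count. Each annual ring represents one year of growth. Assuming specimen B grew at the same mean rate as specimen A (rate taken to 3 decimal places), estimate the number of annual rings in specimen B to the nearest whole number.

Specimen A: adjusted count: 636 − 7 + 8 = 637 annual rings.
A: Extension rate ≈ 419.0 / 637 = 0.658 mm per year.
B spans 470.9 / 0.658 = 715.65 years ≈ 716 annual rings.

716 annual rings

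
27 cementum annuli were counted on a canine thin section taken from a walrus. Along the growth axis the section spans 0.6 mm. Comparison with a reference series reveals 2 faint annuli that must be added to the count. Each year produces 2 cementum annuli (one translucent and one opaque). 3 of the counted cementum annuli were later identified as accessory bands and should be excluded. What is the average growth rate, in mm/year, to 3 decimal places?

0.046 mm/year

True cementum annulus count = 27 − 3 + 2 = 26.
26 cementum annuli at 2 per year is 26 / 2 = 13 years.
Mean rate = 0.6 mm / 13 years ≈ 0.046 mm/year.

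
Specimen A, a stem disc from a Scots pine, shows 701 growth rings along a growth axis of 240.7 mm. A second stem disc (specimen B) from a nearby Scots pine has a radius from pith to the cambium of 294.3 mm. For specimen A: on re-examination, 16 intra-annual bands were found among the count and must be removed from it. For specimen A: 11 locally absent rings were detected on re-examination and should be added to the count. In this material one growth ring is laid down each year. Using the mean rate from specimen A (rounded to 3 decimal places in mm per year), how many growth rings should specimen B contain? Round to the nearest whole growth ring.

851 growth rings

Specimen A: true growth ring count = 701 − 16 + 11 = 696.
A: Mean rate = 240.7 mm / 696 years ≈ 0.346 mm/year.
For B, 294.3 / 0.346 = 850.58 years ≈ 851 growth rings.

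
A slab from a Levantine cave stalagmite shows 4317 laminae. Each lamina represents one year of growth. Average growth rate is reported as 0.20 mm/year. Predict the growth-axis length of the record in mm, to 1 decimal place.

The record spans 4317 years at 0.20 mm per year.
Predicted length = 0.20 mm/year × 4317 years = 863.4 mm.

863.4 mm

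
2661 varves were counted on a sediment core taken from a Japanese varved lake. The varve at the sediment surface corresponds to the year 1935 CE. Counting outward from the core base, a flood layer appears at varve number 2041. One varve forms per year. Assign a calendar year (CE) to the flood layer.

1315 CE

The flood layer sits at varve 2041 from the core base, so 2661 − 2041 = 620 varves formed after it.
1935 − 620 = 1315 CE.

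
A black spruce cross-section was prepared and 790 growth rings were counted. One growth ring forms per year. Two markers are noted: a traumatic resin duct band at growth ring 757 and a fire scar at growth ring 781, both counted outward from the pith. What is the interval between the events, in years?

The two markers are separated by 781 − 757 = 24 growth rings.
That is 24 years at one growth ring per year.

24 yr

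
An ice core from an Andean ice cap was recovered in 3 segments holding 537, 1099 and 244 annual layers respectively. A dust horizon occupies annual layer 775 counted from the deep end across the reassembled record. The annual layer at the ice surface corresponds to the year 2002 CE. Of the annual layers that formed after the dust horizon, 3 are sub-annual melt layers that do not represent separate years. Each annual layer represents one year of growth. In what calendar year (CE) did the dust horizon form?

Total annual layers = 537 + 1099 + 244 = 1880.
The dust horizon sits at annual layer 775 from the deep end, so 1880 − 775 = 1105 annual layers formed after it.
Removing the 3 false annual layers leaves 1105 − 3 = 1102 true annual layers beyond the dust horizon.
2002 − 1102 = 900 CE.

900 CE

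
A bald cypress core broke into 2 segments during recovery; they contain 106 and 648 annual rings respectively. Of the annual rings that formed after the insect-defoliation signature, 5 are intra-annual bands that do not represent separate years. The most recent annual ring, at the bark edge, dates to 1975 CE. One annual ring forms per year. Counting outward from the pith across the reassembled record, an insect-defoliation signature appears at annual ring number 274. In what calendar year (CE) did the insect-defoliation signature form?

Total annual rings = 106 + 648 = 754.
754 − 274 = 480 annual rings lie beyond the insect-defoliation signature toward the bark edge.
480 − 5 false = 475 true annual rings after the insect-defoliation signature.
1975 − 475 = 1500 CE.

1500 CE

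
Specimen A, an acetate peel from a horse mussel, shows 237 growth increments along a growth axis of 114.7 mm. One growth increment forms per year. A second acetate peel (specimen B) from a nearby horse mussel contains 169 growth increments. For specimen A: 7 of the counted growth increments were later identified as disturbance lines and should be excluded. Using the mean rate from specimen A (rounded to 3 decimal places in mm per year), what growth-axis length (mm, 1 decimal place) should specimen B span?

Specimen A: correcting the raw count gives 237 − 7 = 230 true growth increments.
A: 114.7 mm over 230 years gives 114.7 / 230 ≈ 0.499 mm per year.
B's length ≈ 0.499 × 169 = 84.3 mm.

84.3 mm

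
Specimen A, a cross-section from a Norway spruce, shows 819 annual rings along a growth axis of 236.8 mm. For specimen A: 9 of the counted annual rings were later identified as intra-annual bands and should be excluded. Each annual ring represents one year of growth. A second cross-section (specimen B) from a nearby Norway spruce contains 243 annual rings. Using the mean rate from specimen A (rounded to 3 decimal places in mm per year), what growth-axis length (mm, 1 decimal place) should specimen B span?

Specimen A: adjusted count: 819 − 9 = 810 annual rings.
A: 236.8 mm over 810 years gives 236.8 / 810 ≈ 0.292 mm per year.
For B, 0.292 mm/year × 243 years = 71.0 mm.

71.0 mm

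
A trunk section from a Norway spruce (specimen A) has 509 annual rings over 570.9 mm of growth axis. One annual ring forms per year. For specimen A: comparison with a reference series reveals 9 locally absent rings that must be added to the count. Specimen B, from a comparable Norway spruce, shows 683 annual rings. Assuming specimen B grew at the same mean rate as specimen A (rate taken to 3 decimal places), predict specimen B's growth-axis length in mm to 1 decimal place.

752.7 mm

Specimen A: adjusted count: 509 + 9 = 518 annual rings.
A: Mean rate = 570.9 mm / 518 years ≈ 1.102 mm/yr.
B's length ≈ 1.102 × 683 = 752.7 mm.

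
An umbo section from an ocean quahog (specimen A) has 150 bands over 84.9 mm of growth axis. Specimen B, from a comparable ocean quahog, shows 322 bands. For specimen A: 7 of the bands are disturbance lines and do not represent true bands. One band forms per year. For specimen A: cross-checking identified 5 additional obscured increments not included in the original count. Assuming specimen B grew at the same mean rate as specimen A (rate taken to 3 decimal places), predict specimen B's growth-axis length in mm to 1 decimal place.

Specimen A: true band count = 150 − 7 + 5 = 148.
A: 84.9 mm over 148 years gives 84.9 / 148 ≈ 0.574 mm/year.
For B, 0.574 mm/year × 322 years = 184.8 mm.

184.8 mm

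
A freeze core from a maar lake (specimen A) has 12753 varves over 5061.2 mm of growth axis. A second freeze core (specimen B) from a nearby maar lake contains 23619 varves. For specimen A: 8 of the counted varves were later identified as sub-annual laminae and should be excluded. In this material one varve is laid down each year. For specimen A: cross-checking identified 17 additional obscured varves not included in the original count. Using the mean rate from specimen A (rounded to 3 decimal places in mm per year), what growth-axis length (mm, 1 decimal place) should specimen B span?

9376.7 mm

Specimen A: correcting the raw count gives 12753 − 8 + 17 = 12762 true varves.
A: Extension rate ≈ 5061.2 / 12762 = 0.397 mm per year.
For B, 0.397 mm/year × 23619 years = 9376.7 mm.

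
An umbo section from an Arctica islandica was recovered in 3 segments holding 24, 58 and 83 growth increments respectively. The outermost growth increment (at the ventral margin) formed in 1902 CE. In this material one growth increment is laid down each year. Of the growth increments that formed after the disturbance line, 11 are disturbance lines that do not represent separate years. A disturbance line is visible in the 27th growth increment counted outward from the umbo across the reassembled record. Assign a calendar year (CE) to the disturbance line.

1775 CE

Total growth increments = 24 + 58 + 83 = 165.
The disturbance line sits at growth increment 27 from the umbo, so 165 − 27 = 138 growth increments formed after it.
138 − 11 false = 127 true growth increments after the disturbance line.
Counting back 127 years from 1902 CE places the disturbance line in 1902 − 127 = 1775 CE.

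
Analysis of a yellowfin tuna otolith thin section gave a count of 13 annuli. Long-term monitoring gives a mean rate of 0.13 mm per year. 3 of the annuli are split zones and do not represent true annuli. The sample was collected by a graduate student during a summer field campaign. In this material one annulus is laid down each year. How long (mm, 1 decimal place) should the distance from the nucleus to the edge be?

True annulus count = 13 − 3 = 10.
10 years at 0.13 mm/year gives 0.13 × 10 = 1.3 mm.

1.3 mm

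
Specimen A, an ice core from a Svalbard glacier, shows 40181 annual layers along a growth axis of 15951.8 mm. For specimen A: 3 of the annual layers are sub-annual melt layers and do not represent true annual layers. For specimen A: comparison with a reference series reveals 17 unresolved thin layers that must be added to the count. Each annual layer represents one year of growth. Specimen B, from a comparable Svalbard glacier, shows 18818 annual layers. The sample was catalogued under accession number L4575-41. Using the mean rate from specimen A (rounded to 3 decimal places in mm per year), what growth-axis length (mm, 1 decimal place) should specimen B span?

Specimen A: adjusted count: 40181 − 3 + 17 = 40195 annual layers.
A: Mean rate = 15951.8 mm / 40195 years ≈ 0.397 mm per year.
For B, 0.397 mm/year × 18818 years = 7470.7 mm.

7470.7 mm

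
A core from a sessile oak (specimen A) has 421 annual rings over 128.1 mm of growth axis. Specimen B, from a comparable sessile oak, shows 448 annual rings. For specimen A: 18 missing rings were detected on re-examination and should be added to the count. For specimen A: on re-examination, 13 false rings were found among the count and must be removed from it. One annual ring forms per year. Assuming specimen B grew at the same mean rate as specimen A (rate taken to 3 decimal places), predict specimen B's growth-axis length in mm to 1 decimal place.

134.8 mm

Specimen A: correcting the raw count gives 421 − 13 + 18 = 426 true annual rings.
A: Mean rate = 128.1 mm / 426 years ≈ 0.301 mm/year.
For B, 0.301 mm/year × 448 years = 134.8 mm.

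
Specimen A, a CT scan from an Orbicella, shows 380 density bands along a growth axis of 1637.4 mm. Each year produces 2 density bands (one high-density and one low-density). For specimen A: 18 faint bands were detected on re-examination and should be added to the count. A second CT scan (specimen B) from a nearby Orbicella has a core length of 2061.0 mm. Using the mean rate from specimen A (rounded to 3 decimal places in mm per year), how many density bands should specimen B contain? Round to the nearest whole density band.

501 density bands

Specimen A: correcting the raw count gives 380 + 18 = 398 true density bands.
Specimen A: 398 density bands at 2 per year is 398 / 2 = 199 years.
A: 1637.4 mm over 199 years gives 1637.4 / 199 ≈ 8.228 mm/yr.
B spans 2061.0 / 8.228 = 250.49 years; at 2 density bands per year that is 250.49 × 2 ≈ 501 density bands.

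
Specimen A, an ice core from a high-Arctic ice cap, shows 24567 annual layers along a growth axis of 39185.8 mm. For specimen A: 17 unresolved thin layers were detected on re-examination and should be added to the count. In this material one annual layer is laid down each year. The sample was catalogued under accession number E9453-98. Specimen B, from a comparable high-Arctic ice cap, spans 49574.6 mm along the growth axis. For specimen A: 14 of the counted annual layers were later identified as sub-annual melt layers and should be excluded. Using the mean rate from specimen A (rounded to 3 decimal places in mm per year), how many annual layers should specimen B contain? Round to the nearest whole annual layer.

31081 annual layers

Specimen A: adjusted count: 24567 − 14 + 17 = 24570 annual layers.
A: Extension rate ≈ 39185.8 / 24570 = 1.595 mm per year.
Specimen B: 49574.6 mm / 1.595 mm per year = 31081.25 years ≈ 31081 annual layers.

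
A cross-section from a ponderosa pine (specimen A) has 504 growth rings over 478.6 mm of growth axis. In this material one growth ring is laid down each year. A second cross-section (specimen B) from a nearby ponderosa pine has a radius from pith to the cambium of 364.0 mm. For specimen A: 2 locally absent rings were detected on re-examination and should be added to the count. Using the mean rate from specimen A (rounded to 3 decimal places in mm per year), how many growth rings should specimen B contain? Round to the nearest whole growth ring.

Specimen A: true growth ring count = 504 + 2 = 506.
A: Mean rate = 478.6 mm / 506 years ≈ 0.946 mm/year.
B spans 364.0 / 0.946 = 384.78 years ≈ 385 growth rings.

385 growth rings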